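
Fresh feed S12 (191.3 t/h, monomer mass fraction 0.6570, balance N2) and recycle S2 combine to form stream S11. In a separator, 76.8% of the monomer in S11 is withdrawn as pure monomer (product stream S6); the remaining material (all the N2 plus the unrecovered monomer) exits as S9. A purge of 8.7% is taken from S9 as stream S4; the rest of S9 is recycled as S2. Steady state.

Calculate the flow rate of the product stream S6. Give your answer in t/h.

122.5 t/h

monomer in S11: m_A = 191.3×0.657 + (1−0.087)·(1−0.768)·m_A, so m_A = 125.68/0.7882 = 159.46 t/h.
Product S6 = 0.768×159.46 = 122.47 t/h.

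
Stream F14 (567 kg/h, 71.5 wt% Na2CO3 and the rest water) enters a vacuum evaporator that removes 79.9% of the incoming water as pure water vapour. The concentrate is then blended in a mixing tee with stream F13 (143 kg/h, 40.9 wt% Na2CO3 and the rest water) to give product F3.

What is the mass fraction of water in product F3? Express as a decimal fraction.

0.201

Vapour removed = 0.799×0.285×567 = 129.11 kg/h; concentrate = 437.89 kg/h.
water reaching the mixer = 32.481 (from concentrate) + 143×0.591 = 116.99 kg/h.
Product flow = 437.89 + 143 = 580.89 kg/h; water fraction = 0.201.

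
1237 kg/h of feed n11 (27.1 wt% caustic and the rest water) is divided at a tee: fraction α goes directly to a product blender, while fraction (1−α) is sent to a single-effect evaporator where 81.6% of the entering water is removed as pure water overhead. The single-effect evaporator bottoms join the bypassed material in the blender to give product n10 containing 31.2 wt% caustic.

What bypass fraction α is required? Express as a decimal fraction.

0.779

All 1237×0.271 = 335.23 kg/h of caustic reaches n10, so n10 = 335.23/0.312 = 1074.4 kg/h and vapour = 162.55 kg/h.
The evaporator receives (1−α)·1237 of feed at 0.729 water and removes 0.816 of that water:
0.816×0.729×(1−α)×1237 = 162.55
(1−α) = 162.55/735.85 = 0.2209;  α = 0.7791.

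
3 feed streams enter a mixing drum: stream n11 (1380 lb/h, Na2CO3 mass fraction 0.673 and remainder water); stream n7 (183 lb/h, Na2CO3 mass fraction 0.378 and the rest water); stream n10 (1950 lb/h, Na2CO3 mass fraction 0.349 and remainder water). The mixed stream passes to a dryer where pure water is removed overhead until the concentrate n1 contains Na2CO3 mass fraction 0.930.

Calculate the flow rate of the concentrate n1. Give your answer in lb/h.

Na2CO3 entering = 1380×0.673 + 183×0.378 + 1950×0.349 = 1678.5 lb/h.
All Na2CO3 reports to n1, so n1 = 1678.5/0.930 = 1804.8 lb/h.

1805 lb/h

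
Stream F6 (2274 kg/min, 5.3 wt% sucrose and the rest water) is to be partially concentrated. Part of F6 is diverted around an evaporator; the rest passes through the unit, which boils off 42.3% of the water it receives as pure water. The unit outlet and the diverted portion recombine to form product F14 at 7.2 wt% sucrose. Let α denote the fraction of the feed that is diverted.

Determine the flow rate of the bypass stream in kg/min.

776 kg/min

All 2274×0.053 = 120.52 kg/min of sucrose reaches F14, so F14 = 120.52/0.072 = 1673.9 kg/min and vapour = 600.08 kg/min.
The evaporator receives (1−α)·2274 of feed at 0.947 water and removes 0.423 of that water:
0.423×0.947×(1−α)×2274 = 600.08
(1−α) = 600.08/910.92 = 0.6588;  α = 0.3412.
Bypass flow = 0.3412×2274 = 775.97 kg/min.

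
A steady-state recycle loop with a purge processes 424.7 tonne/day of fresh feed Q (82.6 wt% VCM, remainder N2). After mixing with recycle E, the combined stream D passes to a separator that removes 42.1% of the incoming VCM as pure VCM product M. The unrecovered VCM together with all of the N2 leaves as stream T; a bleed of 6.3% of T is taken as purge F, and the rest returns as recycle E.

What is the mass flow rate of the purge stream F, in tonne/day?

101.9 tonne/day

N2 enters only via Q and leaves only via the purge: 424.7×0.174 = 0.063×(N2 in T), and the separator passes all N2, so N2 in D = N2 in T = 1173 tonne/day.
VCM in D: m_A = 424.7×0.826 + (1−0.063)·(1−0.421)·m_A, so m_A = 350.8/0.4575 = 766.82 tonne/day.
T = (1−0.421)×766.82 + 1173 = 1617 tonne/day.
Purge F = 0.063×1617 = 101.87 tonne/day.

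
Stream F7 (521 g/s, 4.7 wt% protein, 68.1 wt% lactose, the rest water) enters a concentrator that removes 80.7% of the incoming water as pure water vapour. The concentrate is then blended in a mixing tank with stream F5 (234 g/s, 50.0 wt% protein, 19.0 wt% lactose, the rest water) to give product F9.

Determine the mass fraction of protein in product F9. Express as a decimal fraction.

Vapour removed = 0.807×0.272×521 = 114.36 g/s; concentrate = 406.64 g/s.
protein reaching the mixer = 24.487 (from concentrate) + 234×0.500 = 141.49 g/s.
Product flow = 406.64 + 234 = 640.64 g/s; protein fraction = 0.221.

0.221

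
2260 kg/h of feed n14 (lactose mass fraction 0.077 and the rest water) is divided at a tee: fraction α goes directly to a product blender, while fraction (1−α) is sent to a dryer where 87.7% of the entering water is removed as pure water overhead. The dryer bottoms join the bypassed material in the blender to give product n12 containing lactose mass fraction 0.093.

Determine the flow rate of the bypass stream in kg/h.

All 2260×0.077 = 174.02 kg/h of lactose reaches n12, so n12 = 174.02/0.093 = 1871.2 kg/h and vapour = 388.82 kg/h.
The evaporator receives (1−α)·2260 of feed at 0.923 water and removes 0.877 of that water:
0.877×0.923×(1−α)×2260 = 388.82
(1−α) = 388.82/1829.4 = 0.2125;  α = 0.7875.
Bypass flow = 0.7875×2260 = 1779.7 kg/h.

1780 kg/h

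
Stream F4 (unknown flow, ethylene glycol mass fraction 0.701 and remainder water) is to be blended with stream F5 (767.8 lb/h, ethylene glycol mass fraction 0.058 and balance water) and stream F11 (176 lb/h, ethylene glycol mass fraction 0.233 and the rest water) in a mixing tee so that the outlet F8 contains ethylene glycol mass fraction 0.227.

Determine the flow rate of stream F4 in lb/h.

271.5 lb/h

Let F4 be the unknown flow. Total out = 943.8 + F4.
ethylene glycol balance: 85.54 + 0.701·F4 = 0.227·(943.8 + F4)
(0.701 − 0.227)·F4 = 0.227×943.8 − 85.54 = 128.7
F4 = 128.7 / 0.474 = 271.52 lb/h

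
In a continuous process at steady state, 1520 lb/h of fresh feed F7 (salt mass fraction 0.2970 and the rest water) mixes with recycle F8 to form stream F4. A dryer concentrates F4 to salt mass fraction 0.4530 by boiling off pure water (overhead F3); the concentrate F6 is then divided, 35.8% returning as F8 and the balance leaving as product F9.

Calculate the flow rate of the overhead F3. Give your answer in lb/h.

Overall salt balance (none leaves overhead): salt in fresh feed = salt in product, i.e. 1520×0.297 = (1−0.358)·F6·0.453.
F6 = 451.44/(0.453×0.642) = 1552.3 lb/h.
Recycle F8 = 0.358×1552.3 = 555.71 lb/h.
Combined feed F4 = 1520 + 555.71 = 2075.7 lb/h.
Overhead F3 = F4 − F6 = 2075.7 − 1552.3 = 523.44 lb/h.

523.4 lb/h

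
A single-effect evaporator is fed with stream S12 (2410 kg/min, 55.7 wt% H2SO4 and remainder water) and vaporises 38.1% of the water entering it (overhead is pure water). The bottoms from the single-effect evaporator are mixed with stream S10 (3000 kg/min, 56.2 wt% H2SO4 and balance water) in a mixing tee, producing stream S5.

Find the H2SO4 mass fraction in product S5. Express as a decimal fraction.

Vapour removed = 0.381×0.443×2410 = 406.77 kg/min; concentrate = 2003.2 kg/min.
H2SO4 reaching the mixer = 1342.4 (from concentrate) + 3000×0.562 = 3028.4 kg/min.
Product flow = 2003.2 + 3000 = 5003.2 kg/min; H2SO4 fraction = 0.605.

0.605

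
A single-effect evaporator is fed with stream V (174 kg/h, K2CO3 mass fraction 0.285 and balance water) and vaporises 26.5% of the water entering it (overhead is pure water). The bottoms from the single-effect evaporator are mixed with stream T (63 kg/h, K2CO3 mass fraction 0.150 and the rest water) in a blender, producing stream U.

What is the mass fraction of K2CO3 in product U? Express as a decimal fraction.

Vapour removed = 0.265×0.715×174 = 32.969 kg/h; concentrate = 141.03 kg/h.
K2CO3 reaching the mixer = 49.59 (from concentrate) + 63×0.150 = 59.04 kg/h.
Product flow = 141.03 + 63 = 204.03 kg/h; K2CO3 fraction = 0.289.

0.289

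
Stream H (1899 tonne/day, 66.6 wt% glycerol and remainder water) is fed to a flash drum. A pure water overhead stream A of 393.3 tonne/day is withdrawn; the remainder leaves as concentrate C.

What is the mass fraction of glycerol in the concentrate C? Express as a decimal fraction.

glycerol is not removed: 1899×0.666 = 1264.7 tonne/day of glycerol enters C.
Concentrate = 1899 − 393.3 = 1505.7 tonne/day.
Mass fraction = 1264.7/1505.7 = 0.840.

0.840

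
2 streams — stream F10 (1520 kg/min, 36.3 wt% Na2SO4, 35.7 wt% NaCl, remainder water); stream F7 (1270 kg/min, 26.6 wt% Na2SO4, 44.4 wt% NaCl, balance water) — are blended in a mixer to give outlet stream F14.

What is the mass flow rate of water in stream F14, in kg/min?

793.9 kg/min

water out = water in = 1520×0.280 + 1270×0.290 = 793.9 kg/min.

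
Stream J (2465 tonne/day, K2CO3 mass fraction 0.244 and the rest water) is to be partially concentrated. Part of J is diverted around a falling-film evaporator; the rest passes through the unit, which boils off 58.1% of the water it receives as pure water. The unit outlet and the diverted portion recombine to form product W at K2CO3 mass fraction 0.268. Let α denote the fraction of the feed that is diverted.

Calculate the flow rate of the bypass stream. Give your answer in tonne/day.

1962 tonne/day

All 2465×0.244 = 601.46 tonne/day of K2CO3 reaches W, so W = 601.46/0.268 = 2244.3 tonne/day and vapour = 220.75 tonne/day.
The evaporator receives (1−α)·2465 of feed at 0.756 water and removes 0.581 of that water:
0.581×0.756×(1−α)×2465 = 220.75
(1−α) = 220.75/1082.7 = 0.2039;  α = 0.7961.
Bypass flow = 0.7961×2465 = 1962.4 tonne/day.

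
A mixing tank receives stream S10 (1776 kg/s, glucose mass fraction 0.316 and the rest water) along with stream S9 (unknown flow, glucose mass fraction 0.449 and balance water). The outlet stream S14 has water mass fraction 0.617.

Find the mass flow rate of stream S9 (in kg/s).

1803 kg/s

Let S9 be the unknown flow. Total out = 1776 + S9.
water balance: 1214.8 + 0.551·S9 = 0.617·(1776 + S9)
(0.551 − 0.617)·S9 = 0.617×1776 − 1214.8 = -118.99
S9 = -118.99 / -0.066 = 1802.9 kg/s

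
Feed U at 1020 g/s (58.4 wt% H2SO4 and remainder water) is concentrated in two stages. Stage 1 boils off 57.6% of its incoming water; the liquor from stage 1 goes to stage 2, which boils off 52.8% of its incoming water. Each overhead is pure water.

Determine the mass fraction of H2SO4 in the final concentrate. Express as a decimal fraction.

water in feed = 1020×0.416 = 424.32 g/s.
After stage 1: water left = (1−0.576)×424.32 = 179.91; stream total = 775.59 g/s.
After stage 2: water left = (1−0.528)×179.91 = 84.918; final concentrate = 680.6 g/s.
H2SO4 fraction = 595.68/680.6 = 0.875.

0.875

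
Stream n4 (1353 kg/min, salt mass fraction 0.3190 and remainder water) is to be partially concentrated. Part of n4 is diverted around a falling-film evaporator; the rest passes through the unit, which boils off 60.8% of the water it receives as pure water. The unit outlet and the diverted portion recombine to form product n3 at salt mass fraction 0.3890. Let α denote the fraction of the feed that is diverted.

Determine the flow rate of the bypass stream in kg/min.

All 1353×0.319 = 431.61 kg/min of salt reaches n3, so n3 = 431.61/0.389 = 1109.5 kg/min and vapour = 243.47 kg/min.
The evaporator receives (1−α)·1353 of feed at 0.681 water and removes 0.608 of that water:
0.608×0.681×(1−α)×1353 = 243.47
(1−α) = 243.47/560.21 = 0.4346;  α = 0.5654.
Bypass flow = 0.5654×1353 = 764.98 kg/min.

765 kg/min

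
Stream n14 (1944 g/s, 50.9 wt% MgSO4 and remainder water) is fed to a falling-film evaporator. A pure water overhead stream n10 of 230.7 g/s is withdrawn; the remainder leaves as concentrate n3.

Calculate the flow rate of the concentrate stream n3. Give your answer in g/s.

1713 g/s

Concentrate = 1944 − 230.7 = 1713.3 g/s.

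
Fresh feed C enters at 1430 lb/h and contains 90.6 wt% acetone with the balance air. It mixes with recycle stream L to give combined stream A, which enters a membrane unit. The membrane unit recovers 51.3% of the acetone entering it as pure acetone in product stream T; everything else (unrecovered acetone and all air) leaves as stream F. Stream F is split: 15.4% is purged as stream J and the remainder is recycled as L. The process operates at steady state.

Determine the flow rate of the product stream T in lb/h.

1130 lb/h

acetone in A: m_A = 1430×0.906 + (1−0.154)·(1−0.513)·m_A, so m_A = 1295.6/0.5880 = 2203.4 lb/h.
Product T = 0.513×2203.4 = 1130.3 lb/h.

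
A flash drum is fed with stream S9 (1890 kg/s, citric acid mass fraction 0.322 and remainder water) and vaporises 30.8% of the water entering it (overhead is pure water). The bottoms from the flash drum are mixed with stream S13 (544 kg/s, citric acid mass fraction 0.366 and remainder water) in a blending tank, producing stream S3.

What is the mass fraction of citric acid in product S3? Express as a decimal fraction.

Vapour removed = 0.308×0.678×1890 = 394.68 kg/s; concentrate = 1495.3 kg/s.
citric acid reaching the mixer = 608.58 (from concentrate) + 544×0.366 = 807.68 kg/s.
Product flow = 1495.3 + 544 = 2039.3 kg/s; citric acid fraction = 0.396.

0.396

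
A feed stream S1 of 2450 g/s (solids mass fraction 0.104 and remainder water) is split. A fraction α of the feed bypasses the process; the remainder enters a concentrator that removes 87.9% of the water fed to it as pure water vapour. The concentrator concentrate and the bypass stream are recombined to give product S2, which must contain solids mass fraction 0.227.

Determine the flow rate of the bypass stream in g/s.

All 2450×0.104 = 254.8 g/s of solids reaches S2, so S2 = 254.8/0.227 = 1122.5 g/s and vapour = 1327.5 g/s.
The evaporator receives (1−α)·2450 of feed at 0.896 water and removes 0.879 of that water:
0.879×0.896×(1−α)×2450 = 1327.5
(1−α) = 1327.5/1929.6 = 0.6880;  α = 0.3120.
Bypass flow = 0.3120×2450 = 764.42 g/s.

764.4 g/s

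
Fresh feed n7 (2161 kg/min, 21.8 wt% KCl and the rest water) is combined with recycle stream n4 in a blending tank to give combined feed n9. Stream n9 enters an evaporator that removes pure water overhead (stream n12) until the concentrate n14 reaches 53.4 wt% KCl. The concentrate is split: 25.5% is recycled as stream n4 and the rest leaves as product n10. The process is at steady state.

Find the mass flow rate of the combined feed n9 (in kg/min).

2463 kg/min

Overall KCl balance (none leaves overhead): KCl in fresh feed = KCl in product, i.e. 2161×0.218 = (1−0.255)·n14·0.534.
n14 = 471.1/(0.534×0.745) = 1184.2 kg/min.
Recycle n4 = 0.255×1184.2 = 301.96 kg/min.
Combined feed n9 = 2161 + 301.96 = 2463 kg/min.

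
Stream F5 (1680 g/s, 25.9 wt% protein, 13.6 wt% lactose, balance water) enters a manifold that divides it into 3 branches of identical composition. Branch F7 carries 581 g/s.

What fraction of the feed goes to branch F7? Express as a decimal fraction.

0.346

Fraction to F7 = 581/1680 = 0.3458.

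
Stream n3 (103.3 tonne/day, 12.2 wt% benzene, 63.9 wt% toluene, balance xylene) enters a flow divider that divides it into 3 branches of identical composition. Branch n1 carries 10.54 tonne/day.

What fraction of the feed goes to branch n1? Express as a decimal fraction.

0.102

Fraction to n1 = 10.54/103.3 = 0.1020.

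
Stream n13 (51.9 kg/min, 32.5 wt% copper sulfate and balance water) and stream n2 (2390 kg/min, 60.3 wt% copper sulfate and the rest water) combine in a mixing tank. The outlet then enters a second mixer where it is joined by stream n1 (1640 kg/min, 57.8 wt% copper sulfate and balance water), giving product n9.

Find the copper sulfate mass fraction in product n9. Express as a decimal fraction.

0.589

Overall, product flow = 4081.9 kg/min.
copper sulfate in = 51.9×0.325 + 2390×0.603 + 1640×0.578 = 2406 kg/min.
copper sulfate fraction in n9 = 0.589.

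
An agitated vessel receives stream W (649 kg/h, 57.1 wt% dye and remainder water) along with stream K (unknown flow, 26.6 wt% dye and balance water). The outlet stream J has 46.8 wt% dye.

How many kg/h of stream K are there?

Let K be the unknown flow. Total out = 649 + K.
dye balance: 370.58 + 0.266·K = 0.468·(649 + K)
(0.266 − 0.468)·K = 0.468×649 − 370.58 = -66.847
K = -66.847 / -0.202 = 330.93 kg/h

330.9 kg/h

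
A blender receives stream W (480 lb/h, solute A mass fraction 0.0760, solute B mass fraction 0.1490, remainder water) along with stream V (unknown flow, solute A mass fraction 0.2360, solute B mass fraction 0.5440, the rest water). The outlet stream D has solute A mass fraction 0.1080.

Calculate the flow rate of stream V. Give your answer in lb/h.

120 lb/h

Let V be the unknown flow. Total out = 480 + V.
solute A balance: 36.48 + 0.236·V = 0.108·(480 + V)
(0.236 − 0.108)·V = 0.108×480 − 36.48 = 15.36
V = 15.36 / 0.128 = 120 lb/h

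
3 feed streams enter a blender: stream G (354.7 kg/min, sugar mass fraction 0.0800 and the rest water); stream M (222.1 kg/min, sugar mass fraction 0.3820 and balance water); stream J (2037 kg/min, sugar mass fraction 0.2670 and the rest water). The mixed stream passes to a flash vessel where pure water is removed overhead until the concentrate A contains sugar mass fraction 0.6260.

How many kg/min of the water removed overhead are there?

1564 kg/min

sugar entering = 354.7×0.080 + 222.1×0.382 + 2037×0.267 = 657.1 kg/min.
All sugar reports to A, so A = 657.1/0.626 = 1049.7 kg/min.
Total feed = 2613.8 kg/min; overhead = 2613.8 − 1049.7 = 1564.1 kg/min.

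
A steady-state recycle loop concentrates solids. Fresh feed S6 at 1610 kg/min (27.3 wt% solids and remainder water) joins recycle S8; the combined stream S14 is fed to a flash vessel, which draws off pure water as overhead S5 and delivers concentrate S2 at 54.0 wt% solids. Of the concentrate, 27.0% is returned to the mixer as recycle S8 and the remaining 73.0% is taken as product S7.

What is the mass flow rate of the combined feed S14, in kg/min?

1911 kg/min

Overall solids balance (none leaves overhead): solids in fresh feed = solids in product, i.e. 1610×0.273 = (1−0.270)·S2·0.540.
S2 = 439.53/(0.540×0.730) = 1115 kg/min.
Recycle S8 = 0.270×1115 = 301.05 kg/min.
Combined feed S14 = 1610 + 301.05 = 1911 kg/min.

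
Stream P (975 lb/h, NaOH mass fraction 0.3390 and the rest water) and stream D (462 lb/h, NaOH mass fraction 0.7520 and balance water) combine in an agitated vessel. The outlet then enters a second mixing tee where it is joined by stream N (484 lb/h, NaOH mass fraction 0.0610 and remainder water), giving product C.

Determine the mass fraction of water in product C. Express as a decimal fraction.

Overall, product flow = 1921 lb/h.
water in = 975×0.661 + 462×0.248 + 484×0.939 = 1213.5 lb/h.
water fraction in C = 0.6317.

0.6317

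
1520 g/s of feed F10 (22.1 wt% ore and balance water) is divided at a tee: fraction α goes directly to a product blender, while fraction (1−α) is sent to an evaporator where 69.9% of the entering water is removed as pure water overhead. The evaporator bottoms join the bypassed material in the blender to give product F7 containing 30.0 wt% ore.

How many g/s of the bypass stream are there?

All 1520×0.221 = 335.92 g/s of ore reaches F7, so F7 = 335.92/0.300 = 1119.7 g/s and vapour = 400.27 g/s.
The evaporator receives (1−α)·1520 of feed at 0.779 water and removes 0.699 of that water:
0.699×0.779×(1−α)×1520 = 400.27
(1−α) = 400.27/827.67 = 0.4836;  α = 0.5164.
Bypass flow = 0.5164×1520 = 784.92 g/s.

784.9 g/s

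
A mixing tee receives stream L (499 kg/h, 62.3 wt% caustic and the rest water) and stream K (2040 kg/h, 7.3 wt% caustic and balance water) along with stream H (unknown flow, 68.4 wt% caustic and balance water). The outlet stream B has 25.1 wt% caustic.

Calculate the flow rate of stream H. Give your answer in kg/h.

Let H be the unknown flow. Total out = 2539 + H.
caustic balance: 459.8 + 0.684·H = 0.251·(2539 + H)
(0.684 − 0.251)·H = 0.251×2539 − 459.8 = 177.49
H = 177.49 / 0.433 = 409.91 kg/h

409.9 kg/h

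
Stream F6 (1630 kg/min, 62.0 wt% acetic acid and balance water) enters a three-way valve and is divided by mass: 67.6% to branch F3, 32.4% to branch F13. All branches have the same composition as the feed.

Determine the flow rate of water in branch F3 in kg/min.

Branch F3 total = 0.676×1630 = 1101.9 kg/min.
water in F3 = 0.380×1101.9 = 418.71 kg/min.

418.7 kg/min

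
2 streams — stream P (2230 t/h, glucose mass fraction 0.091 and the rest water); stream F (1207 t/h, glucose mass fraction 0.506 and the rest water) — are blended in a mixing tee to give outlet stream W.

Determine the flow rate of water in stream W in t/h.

water out = water in = 2230×0.909 + 1207×0.494 = 2623.3 t/h.

2623 t/h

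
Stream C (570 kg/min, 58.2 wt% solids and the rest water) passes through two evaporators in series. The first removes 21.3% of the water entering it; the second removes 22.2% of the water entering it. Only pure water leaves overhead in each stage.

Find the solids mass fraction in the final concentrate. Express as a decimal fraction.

0.695

water in feed = 570×0.418 = 238.26 kg/min.
After stage 1: water left = (1−0.213)×238.26 = 187.51; stream total = 519.25 kg/min.
After stage 2: water left = (1−0.222)×187.51 = 145.88; final concentrate = 477.62 kg/min.
solids fraction = 331.74/477.62 = 0.695.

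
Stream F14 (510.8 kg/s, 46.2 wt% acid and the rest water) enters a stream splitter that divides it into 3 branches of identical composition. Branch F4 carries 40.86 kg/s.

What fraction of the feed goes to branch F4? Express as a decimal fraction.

Fraction to F4 = 40.86/510.8 = 0.0800.

0.080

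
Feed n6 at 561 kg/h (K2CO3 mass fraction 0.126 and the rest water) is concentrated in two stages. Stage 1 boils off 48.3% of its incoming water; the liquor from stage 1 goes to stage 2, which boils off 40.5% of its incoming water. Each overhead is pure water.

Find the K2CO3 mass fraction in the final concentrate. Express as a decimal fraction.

water in feed = 561×0.874 = 490.31 kg/h.
After stage 1: water left = (1−0.483)×490.31 = 253.49; stream total = 324.18 kg/h.
After stage 2: water left = (1−0.405)×253.49 = 150.83; final concentrate = 221.51 kg/h.
K2CO3 fraction = 70.686/221.51 = 0.319.

0.319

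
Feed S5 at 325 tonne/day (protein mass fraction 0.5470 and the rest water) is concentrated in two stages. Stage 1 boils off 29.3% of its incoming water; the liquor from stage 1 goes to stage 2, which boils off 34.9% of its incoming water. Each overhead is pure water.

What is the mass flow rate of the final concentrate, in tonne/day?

245.5 tonne/day

water in feed = 325×0.453 = 147.22 tonne/day.
After stage 1: water left = (1−0.293)×147.22 = 104.09; stream total = 281.86 tonne/day.
After stage 2: water left = (1−0.349)×104.09 = 67.761; final concentrate = 245.54 tonne/day.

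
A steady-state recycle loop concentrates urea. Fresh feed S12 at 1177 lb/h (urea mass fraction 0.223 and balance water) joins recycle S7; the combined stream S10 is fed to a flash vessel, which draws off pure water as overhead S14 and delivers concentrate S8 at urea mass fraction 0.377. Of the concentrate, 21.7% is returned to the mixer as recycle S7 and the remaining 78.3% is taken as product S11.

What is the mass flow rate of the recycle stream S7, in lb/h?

192.9 lb/h

Overall urea balance (none leaves overhead): urea in fresh feed = urea in product, i.e. 1177×0.223 = (1−0.217)·S8·0.377.
S8 = 262.47/(0.377×0.783) = 889.16 lb/h.
Recycle S7 = 0.217×889.16 = 192.95 lb/h.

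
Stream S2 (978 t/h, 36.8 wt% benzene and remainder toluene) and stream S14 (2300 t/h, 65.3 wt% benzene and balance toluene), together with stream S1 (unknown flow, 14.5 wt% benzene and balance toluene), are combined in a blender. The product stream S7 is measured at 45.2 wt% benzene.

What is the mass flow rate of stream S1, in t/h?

1238 t/h

Let S1 be the unknown flow. Total out = 3278 + S1.
benzene balance: 1861.8 + 0.145·S1 = 0.452·(3278 + S1)
(0.145 − 0.452)·S1 = 0.452×3278 − 1861.8 = -380.15
S1 = -380.15 / -0.307 = 1238.3 t/h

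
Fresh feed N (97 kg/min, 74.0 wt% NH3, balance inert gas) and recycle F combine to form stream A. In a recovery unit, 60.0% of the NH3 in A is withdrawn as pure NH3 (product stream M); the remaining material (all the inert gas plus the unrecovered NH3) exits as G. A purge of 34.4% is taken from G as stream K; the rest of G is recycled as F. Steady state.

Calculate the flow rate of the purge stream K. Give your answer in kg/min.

inert gas enters only via N and leaves only via the purge: 97×0.260 = 0.344×(inert gas in G), and the recovery unit passes all inert gas, so inert gas in A = inert gas in G = 73.314 kg/min.
NH3 in A: m_A = 97×0.740 + (1−0.344)·(1−0.600)·m_A, so m_A = 71.78/0.7376 = 97.316 kg/min.
G = (1−0.600)×97.316 + 73.314 = 112.24 kg/min.
Purge K = 0.344×112.24 = 38.611 kg/min.

38.61 kg/min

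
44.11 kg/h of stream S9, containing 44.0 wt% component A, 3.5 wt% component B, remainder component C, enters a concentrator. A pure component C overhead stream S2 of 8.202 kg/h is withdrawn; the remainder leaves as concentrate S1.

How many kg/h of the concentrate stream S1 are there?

Concentrate = 44.11 − 8.202 = 35.908 kg/h.

35.91 kg/h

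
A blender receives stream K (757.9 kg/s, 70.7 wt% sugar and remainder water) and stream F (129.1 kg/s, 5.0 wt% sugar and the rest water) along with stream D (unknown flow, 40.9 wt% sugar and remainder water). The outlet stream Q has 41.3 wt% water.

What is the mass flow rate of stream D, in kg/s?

121.5 kg/s

Let D be the unknown flow. Total out = 887 + D.
water balance: 344.71 + 0.591·D = 0.413·(887 + D)
(0.591 − 0.413)·D = 0.413×887 − 344.71 = 21.621
D = 21.621 / 0.178 = 121.47 kg/s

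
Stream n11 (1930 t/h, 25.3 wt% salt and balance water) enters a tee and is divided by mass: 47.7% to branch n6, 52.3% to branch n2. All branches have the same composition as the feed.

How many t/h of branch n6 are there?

Branch n6 flow = 0.477×1930 = 920.61 t/h.

920.6 t/h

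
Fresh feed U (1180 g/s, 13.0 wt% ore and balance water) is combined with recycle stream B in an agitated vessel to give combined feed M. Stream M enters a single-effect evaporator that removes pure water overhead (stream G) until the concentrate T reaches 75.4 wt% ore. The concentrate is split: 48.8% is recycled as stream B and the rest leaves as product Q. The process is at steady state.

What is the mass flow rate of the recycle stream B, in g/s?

193.9 g/s

Overall ore balance (none leaves overhead): ore in fresh feed = ore in product, i.e. 1180×0.130 = (1−0.488)·T·0.754.
T = 153.4/(0.754×0.512) = 397.36 g/s.
Recycle B = 0.488×397.36 = 193.91 g/s.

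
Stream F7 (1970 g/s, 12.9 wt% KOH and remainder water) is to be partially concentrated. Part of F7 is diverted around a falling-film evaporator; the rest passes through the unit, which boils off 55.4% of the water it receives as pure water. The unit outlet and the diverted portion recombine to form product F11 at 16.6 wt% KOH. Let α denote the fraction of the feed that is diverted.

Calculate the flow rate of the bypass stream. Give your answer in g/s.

1060 g/s

All 1970×0.129 = 254.13 g/s of KOH reaches F11, so F11 = 254.13/0.166 = 1530.9 g/s and vapour = 439.1 g/s.
The evaporator receives (1−α)·1970 of feed at 0.871 water and removes 0.554 of that water:
0.554×0.871×(1−α)×1970 = 439.1
(1−α) = 439.1/950.59 = 0.4619;  α = 0.5381.
Bypass flow = 0.5381×1970 = 1060 g/s.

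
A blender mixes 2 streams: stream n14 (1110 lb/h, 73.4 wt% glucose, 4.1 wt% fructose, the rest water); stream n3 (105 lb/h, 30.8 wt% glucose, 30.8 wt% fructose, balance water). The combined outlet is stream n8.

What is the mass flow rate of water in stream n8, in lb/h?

water out = water in = 1110×0.225 + 105×0.384 = 290.07 lb/h.

290.1 lb/h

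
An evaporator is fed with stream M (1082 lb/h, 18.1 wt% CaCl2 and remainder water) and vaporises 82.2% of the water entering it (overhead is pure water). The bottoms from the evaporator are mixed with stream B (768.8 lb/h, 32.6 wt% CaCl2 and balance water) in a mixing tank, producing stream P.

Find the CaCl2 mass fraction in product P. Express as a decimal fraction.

0.3978

Vapour removed = 0.822×0.819×1082 = 728.42 lb/h; concentrate = 353.58 lb/h.
CaCl2 reaching the mixer = 195.84 (from concentrate) + 768.8×0.326 = 446.47 lb/h.
Product flow = 353.58 + 768.8 = 1122.4 lb/h; CaCl2 fraction = 0.3978.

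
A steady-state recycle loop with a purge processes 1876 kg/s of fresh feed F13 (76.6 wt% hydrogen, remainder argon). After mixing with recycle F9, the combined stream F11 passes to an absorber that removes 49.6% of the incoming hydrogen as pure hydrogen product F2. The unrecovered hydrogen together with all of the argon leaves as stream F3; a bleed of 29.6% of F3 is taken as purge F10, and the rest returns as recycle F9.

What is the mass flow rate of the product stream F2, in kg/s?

1105 kg/s

hydrogen in F11: m_A = 1876×0.766 + (1−0.296)·(1−0.496)·m_A, so m_A = 1437/0.6452 = 2227.3 kg/s.
Product F2 = 0.496×2227.3 = 1104.7 kg/s.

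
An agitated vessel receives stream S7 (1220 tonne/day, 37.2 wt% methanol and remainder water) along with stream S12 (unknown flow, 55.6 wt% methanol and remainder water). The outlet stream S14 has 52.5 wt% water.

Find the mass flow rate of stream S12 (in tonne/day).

1551 tonne/day

Let S12 be the unknown flow. Total out = 1220 + S12.
water balance: 766.16 + 0.444·S12 = 0.525·(1220 + S12)
(0.444 − 0.525)·S12 = 0.525×1220 − 766.16 = -125.66
S12 = -125.66 / -0.081 = 1551.4 tonne/day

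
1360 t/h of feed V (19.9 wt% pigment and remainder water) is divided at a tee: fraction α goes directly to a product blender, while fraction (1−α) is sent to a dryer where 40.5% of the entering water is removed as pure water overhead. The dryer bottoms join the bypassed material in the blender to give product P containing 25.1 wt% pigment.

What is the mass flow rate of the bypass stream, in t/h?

All 1360×0.199 = 270.64 t/h of pigment reaches P, so P = 270.64/0.251 = 1078.2 t/h and vapour = 281.75 t/h.
The evaporator receives (1−α)·1360 of feed at 0.801 water and removes 0.405 of that water:
0.405×0.801×(1−α)×1360 = 281.75
(1−α) = 281.75/441.19 = 0.6386;  α = 0.3614.
Bypass flow = 0.3614×1360 = 491.48 t/h.

491.5 t/h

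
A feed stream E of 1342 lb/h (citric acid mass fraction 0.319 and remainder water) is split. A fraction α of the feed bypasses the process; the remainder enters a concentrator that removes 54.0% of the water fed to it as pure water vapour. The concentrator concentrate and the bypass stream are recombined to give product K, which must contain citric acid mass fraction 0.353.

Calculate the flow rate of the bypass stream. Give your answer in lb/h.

All 1342×0.319 = 428.1 lb/h of citric acid reaches K, so K = 428.1/0.353 = 1212.7 lb/h and vapour = 129.26 lb/h.
The evaporator receives (1−α)·1342 of feed at 0.681 water and removes 0.540 of that water:
0.540×0.681×(1−α)×1342 = 129.26
(1−α) = 129.26/493.51 = 0.2619;  α = 0.7381.
Bypass flow = 0.7381×1342 = 990.51 lb/h.

990.5 lb/h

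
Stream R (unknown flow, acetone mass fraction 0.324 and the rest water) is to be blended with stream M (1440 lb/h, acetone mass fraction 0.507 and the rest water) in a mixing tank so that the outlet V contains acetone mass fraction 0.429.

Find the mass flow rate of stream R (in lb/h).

1070 lb/h

Let R be the unknown flow. Total out = 1440 + R.
acetone balance: 730.08 + 0.324·R = 0.429·(1440 + R)
(0.324 − 0.429)·R = 0.429×1440 − 730.08 = -112.32
R = -112.32 / -0.105 = 1069.7 lb/h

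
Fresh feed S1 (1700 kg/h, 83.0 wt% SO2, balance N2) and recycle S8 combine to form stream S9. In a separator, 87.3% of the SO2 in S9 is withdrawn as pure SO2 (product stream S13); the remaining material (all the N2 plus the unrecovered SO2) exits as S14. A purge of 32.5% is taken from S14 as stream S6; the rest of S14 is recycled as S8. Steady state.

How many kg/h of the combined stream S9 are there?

N2 enters only via S1 and leaves only via the purge: 1700×0.170 = 0.325×(N2 in S14), and the separator passes all N2, so N2 in S9 = N2 in S14 = 889.23 kg/h.
SO2 in S9: m_A = 1700×0.830 + (1−0.325)·(1−0.873)·m_A, so m_A = 1411/0.9143 = 1543.3 kg/h.
S9 = 1543.3 + 889.23 = 2432.5 kg/h.

2433 kg/h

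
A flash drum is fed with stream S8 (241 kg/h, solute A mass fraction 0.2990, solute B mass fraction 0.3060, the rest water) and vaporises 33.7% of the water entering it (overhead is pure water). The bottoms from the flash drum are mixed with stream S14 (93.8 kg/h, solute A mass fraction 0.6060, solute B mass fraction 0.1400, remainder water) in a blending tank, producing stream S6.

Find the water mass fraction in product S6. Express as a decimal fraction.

Vapour removed = 0.337×0.395×241 = 32.081 kg/h; concentrate = 208.92 kg/h.
water reaching the mixer = 63.114 (from concentrate) + 93.8×0.254 = 86.939 kg/h.
Product flow = 208.92 + 93.8 = 302.72 kg/h; water fraction = 0.2872.

0.2872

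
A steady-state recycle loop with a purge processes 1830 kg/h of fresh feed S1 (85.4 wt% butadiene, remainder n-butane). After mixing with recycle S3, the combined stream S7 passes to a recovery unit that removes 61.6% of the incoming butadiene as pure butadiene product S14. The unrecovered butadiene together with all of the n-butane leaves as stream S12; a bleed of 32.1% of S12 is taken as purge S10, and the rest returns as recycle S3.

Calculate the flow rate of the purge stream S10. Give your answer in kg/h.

527.8 kg/h

n-butane enters only via S1 and leaves only via the purge: 1830×0.146 = 0.321×(n-butane in S12), and the recovery unit passes all n-butane, so n-butane in S7 = n-butane in S12 = 832.34 kg/h.
butadiene in S7: m_A = 1830×0.854 + (1−0.321)·(1−0.616)·m_A, so m_A = 1562.8/0.7393 = 2114 kg/h.
S12 = (1−0.616)×2114 + 832.34 = 1644.1 kg/h.
Purge S10 = 0.321×1644.1 = 527.76 kg/h.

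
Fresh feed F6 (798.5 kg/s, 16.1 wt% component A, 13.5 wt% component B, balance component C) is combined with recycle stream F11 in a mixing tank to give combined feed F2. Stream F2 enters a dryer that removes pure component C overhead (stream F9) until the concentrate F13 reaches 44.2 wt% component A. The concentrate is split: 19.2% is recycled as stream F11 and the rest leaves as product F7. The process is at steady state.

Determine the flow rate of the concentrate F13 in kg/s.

360 kg/s

Overall component A balance (none leaves overhead): component A in fresh feed = component A in product, i.e. 798.5×0.161 = (1−0.192)·F13·0.442.
F13 = 128.56/(0.442×0.808) = 359.97 kg/s.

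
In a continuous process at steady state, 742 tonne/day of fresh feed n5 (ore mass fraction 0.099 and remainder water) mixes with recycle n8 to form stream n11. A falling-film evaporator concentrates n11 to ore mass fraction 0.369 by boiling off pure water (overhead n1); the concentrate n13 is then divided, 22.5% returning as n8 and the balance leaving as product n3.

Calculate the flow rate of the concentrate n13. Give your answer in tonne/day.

256.9 tonne/day

Overall ore balance (none leaves overhead): ore in fresh feed = ore in product, i.e. 742×0.099 = (1−0.225)·n13·0.369.
n13 = 73.458/(0.369×0.775) = 256.87 tonne/day.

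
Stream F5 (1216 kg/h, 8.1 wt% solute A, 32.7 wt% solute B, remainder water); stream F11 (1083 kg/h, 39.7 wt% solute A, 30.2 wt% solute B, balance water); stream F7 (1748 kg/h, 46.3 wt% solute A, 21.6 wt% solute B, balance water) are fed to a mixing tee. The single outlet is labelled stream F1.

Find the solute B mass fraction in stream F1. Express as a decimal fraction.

0.272

Total flow out = 1216 + 1083 + 1748 = 4047 kg/h.
solute B in = 1216×0.327 + 1083×0.302 + 1748×0.216 = 1102.3 kg/h.
solute B mass fraction in F1 = 1102.3/4047 = 0.272.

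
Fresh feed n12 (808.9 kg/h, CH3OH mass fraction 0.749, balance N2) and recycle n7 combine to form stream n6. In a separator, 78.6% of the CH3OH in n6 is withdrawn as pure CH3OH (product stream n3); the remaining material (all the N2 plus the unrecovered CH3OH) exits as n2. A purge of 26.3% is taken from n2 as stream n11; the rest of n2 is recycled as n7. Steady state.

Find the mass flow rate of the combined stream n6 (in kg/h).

1491 kg/h

N2 enters only via n12 and leaves only via the purge: 808.9×0.251 = 0.263×(N2 in n2), and the separator passes all N2, so N2 in n6 = N2 in n2 = 771.99 kg/h.
CH3OH in n6: m_A = 808.9×0.749 + (1−0.263)·(1−0.786)·m_A, so m_A = 605.87/0.8423 = 719.32 kg/h.
n6 = 719.32 + 771.99 = 1491.3 kg/h.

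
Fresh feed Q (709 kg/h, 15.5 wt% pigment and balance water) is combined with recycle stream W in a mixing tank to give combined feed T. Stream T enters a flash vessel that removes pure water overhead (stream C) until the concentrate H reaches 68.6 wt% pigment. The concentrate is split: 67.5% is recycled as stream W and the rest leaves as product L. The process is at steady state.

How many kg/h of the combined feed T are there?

1042 kg/h

Overall pigment balance (none leaves overhead): pigment in fresh feed = pigment in product, i.e. 709×0.155 = (1−0.675)·H·0.686.
H = 109.89/(0.686×0.325) = 492.91 kg/h.
Recycle W = 0.675×492.91 = 332.72 kg/h.
Combined feed T = 709 + 332.72 = 1041.7 kg/h.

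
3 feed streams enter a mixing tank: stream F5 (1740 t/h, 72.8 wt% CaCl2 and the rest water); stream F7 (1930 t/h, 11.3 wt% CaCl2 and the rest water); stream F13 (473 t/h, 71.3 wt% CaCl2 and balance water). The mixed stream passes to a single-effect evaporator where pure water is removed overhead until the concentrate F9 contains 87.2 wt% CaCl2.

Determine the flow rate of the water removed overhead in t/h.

CaCl2 entering = 1740×0.728 + 1930×0.113 + 473×0.713 = 1822.1 t/h.
All CaCl2 reports to F9, so F9 = 1822.1/0.872 = 2089.5 t/h.
Total feed = 4143 t/h; overhead = 4143 − 2089.5 = 2053.5 t/h.

2053 t/h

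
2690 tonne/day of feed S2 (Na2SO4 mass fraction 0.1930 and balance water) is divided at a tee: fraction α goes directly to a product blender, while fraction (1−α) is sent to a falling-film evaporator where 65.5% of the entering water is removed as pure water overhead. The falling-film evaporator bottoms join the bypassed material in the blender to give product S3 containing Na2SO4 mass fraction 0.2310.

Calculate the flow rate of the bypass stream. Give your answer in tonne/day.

1853 tonne/day

All 2690×0.193 = 519.17 tonne/day of Na2SO4 reaches S3, so S3 = 519.17/0.231 = 2247.5 tonne/day and vapour = 442.51 tonne/day.
The evaporator receives (1−α)·2690 of feed at 0.807 water and removes 0.655 of that water:
0.655×0.807×(1−α)×2690 = 442.51
(1−α) = 442.51/1421.9 = 0.3112;  α = 0.6888.
Bypass flow = 0.6888×2690 = 1852.8 tonne/day.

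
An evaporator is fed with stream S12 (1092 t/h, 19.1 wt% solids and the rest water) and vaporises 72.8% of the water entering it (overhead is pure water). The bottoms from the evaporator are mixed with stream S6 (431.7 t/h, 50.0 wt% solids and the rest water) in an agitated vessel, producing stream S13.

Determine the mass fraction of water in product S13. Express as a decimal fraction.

0.518

Vapour removed = 0.728×0.809×1092 = 643.14 t/h; concentrate = 448.86 t/h.
water reaching the mixer = 240.29 (from concentrate) + 431.7×0.500 = 456.14 t/h.
Product flow = 448.86 + 431.7 = 880.56 t/h; water fraction = 0.518.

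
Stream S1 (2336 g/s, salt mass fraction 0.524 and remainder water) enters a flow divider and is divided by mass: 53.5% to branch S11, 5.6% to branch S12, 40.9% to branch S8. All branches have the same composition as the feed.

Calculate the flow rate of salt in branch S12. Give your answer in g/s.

Branch S12 total = 0.056×2336 = 130.82 g/s.
salt in S12 = 0.524×130.82 = 68.548 g/s.

68.55 g/s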